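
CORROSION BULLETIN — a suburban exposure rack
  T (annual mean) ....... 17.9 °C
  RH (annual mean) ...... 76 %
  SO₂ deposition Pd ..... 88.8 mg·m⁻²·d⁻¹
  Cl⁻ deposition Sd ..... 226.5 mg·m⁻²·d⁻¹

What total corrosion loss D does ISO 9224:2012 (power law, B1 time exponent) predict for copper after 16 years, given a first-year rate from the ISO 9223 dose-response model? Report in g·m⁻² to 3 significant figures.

D(16) = 139 g·m⁻²

copper: temperature factor f = -0.080·(7.9) = -0.6320
  sulphur-dioxide contribution → 0.8012 μm/a
  chloride contribution → 1.643 μm/a
  ⇒ r_corr(copper) = 2.445 μm/a
ISO 9224: D(t) = r_corr · t^b with b = 0.667 (copper, B1)
  D(16) = 2.445 × 16^0.667 = 2.445 × 6.355 = 15.54 μm
  Mass loss = 15.54 μm × 8.96 g/cm³ = 139.2 g·m⁻²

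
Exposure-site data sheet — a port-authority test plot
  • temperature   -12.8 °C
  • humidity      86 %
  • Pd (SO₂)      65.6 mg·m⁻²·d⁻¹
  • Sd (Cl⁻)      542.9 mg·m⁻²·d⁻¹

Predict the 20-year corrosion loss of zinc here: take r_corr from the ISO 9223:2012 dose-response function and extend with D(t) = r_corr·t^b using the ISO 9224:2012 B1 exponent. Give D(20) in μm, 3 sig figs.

D(20) = 25.2 μm

zinc: f(T) = +0.038·(T−10) [T≤10 °C] = -0.8664
  Pd branch = 0.0129·Pd^0.44·e^(0.046·RH+f) = 1.786 μm/a
  Sd branch = 0.0175·Sd^0.57·e^(0.008·RH+0.085·T) = 0.4247 μm/a
  sum: 1.786 + 0.4247 → r_corr = 2.21 μm/a
ISO 9224: D(t) = r_corr · t^b with b = 0.813 (zinc, B1)
  D(20) = 2.21 × 20^0.813 = 2.21 × 11.42 = 25.25 μm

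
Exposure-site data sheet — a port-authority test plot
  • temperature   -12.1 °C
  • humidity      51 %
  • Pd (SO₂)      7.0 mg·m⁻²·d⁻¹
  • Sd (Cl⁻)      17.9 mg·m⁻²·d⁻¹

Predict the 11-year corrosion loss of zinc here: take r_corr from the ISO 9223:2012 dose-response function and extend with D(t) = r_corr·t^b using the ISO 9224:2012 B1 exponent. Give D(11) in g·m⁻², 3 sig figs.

D(11) = 9.31 g·m⁻²

zinc: T≤10 °C ⇒ hinge +0.038·(-12.1−10) = -0.8398
  Pd branch = 0.0129·Pd^0.44·e^(0.046·RH+f) = 0.137 μm/a
  Cl⁻ term: 0.0175·17.9^0.57·exp(0.008·51+0.085·-12.1) = 0.04872
  r_corr = 0.137 + 0.04872 = 0.1857 μm/a
Power-law: D(11) = r_corr · 11^0.813
  D(11) = 0.1857 × 11^0.813 = 0.1857 × 7.025 = 1.304 μm
  Mass loss = 1.304 μm × 7.14 g/cm³ = 9.313 g·m⁻²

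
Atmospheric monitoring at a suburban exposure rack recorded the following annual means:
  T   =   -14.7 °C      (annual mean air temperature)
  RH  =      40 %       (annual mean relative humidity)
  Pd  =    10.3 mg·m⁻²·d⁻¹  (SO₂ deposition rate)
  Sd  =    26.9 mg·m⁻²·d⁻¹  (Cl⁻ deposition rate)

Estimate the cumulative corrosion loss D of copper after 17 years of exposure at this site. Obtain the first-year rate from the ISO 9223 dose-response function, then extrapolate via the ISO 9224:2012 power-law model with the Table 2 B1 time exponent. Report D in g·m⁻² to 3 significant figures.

copper: temperature factor f = +0.126·(-24.7) = -3.1122
  Pd branch = 0.0053·Pd^0.26·e^(0.059·RH+f) = 0.004581 μm/a
  Sd branch = 0.01025·Sd^0.27·e^(0.036·RH+0.049·T) = 0.05121 μm/a
  r_corr = 0.004581 + 0.05121 = 0.05579 μm/a
Long-term exponent b (ISO 9224 Table 2, B1) = 0.667
  D(17) = 0.05579 × 17^0.667 = 0.05579 × 6.618 = 0.3692 μm
  Mass loss = 0.3692 μm × 8.96 g/cm³ = 3.308 g·m⁻²

D(17) = 3.31 g·m⁻²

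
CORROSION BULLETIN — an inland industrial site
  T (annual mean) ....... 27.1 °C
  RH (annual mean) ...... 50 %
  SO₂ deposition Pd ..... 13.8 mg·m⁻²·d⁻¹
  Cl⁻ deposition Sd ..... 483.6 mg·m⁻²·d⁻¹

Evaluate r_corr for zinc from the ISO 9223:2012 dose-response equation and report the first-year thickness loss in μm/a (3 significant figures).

r_corr = 8.98 μm/a

zinc: temperature factor f = -0.071·(17.1) = -1.2141
  sulphur-dioxide contribution → 0.1213 μm/a
  chloride contribution → 8.857 μm/a
  total first-year rate 8.979 μm/a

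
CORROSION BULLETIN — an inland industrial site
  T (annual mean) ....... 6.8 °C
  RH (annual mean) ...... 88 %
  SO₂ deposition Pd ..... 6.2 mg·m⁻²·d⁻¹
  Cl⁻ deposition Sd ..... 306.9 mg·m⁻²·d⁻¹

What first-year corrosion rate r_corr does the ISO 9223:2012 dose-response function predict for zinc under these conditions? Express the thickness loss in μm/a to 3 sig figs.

r_corr = 3.11 μm/a

zinc: temperature factor f = +0.038·(-3.2) = -0.1216
  Pd branch = 0.0129·Pd^0.44·e^(0.046·RH+f) = 1.46 μm/a
  Sd branch = 0.0175·Sd^0.57·e^(0.008·RH+0.085·T) = 1.65 μm/a
  r_corr = 1.46 + 1.65 = 3.11 μm/a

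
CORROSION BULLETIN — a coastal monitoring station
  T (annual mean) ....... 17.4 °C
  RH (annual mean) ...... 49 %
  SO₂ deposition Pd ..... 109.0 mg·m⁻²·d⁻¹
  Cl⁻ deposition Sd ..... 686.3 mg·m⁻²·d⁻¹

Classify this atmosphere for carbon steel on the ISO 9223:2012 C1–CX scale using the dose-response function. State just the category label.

C5

carbon steel: temperature factor f = -0.054·(7.4) = -0.3996
  SO₂ term: 1.77·109.0^0.52·exp(0.02·49-0.3996) = 36.27
  Sd branch = 0.102·Sd^0.62·e^(0.033·RH+0.04·T) = 59.12 μm/a
  sum: 36.27 + 59.12 → r_corr = 95.39 μm/a
95.4 μm/a falls in (80, 200] for carbon steel → category C5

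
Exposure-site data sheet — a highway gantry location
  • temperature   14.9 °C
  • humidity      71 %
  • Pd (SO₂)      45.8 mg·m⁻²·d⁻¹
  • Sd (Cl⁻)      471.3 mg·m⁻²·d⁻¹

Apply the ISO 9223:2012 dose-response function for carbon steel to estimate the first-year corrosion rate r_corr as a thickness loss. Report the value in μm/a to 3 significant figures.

r_corr = 129 μm/a

carbon steel: f(T) = -0.054·(T−10) [T>10 °C] = -0.2646
  Pd branch = 1.77·Pd^0.52·e^(0.02·RH+f) = 41.06 μm/a
  Cl⁻ term: 0.102·471.3^0.62·exp(0.033·71+0.04·14.9) = 87.59
  r_corr = 41.06 + 87.59 = 128.6 μm/a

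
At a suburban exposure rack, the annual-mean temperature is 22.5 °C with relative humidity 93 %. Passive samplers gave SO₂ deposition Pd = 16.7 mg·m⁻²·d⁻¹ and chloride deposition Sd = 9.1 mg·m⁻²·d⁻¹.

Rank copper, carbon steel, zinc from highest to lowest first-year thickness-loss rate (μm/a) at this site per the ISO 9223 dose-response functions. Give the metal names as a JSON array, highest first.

copper: temperature factor f = -0.080·(12.5) = -1.0000
  SO₂ term: 0.0053·16.7^0.26·exp(0.059·93-1.0000) = 0.9792
  Sd branch = 0.01025·Sd^0.27·e^(0.036·RH+0.049·T) = 1.594 μm/a
  r_corr = 0.9792 + 1.594 = 2.573 μm/a
carbon steel: f(T) = -0.054·(T−10) [T>10 °C] = -0.6750
  Pd branch = 1.77·Pd^0.52·e^(0.02·RH+f) = 25.03 μm/a
  Sd branch = 0.102·Sd^0.62·e^(0.033·RH+0.04·T) = 21.23 μm/a
  sum: 25.03 + 21.23 → r_corr = 46.26 μm/a
zinc: f(T) = -0.071·(T−10) [T>10 °C] = -0.8875
  Pd branch = 0.0129·Pd^0.44·e^(0.046·RH+f) = 1.321 μm/a
  Sd branch = 0.0175·Sd^0.57·e^(0.008·RH+0.085·T) = 0.8778 μm/a
  r_corr = 1.321 + 0.8778 = 2.199 μm/a
Ordering by μm/a: carbon steel (46.3) > copper (2.57) > zinc (2.2)

["carbon steel", "copper", "zinc"]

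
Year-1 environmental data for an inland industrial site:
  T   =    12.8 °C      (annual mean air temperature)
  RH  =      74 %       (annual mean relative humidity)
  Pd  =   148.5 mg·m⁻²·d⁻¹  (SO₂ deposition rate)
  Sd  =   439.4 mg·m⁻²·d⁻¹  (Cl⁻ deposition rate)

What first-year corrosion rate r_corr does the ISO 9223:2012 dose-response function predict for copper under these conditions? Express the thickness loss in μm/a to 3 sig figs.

copper: temperature factor f = -0.080·(2.8) = -0.2240
  sulphur-dioxide contribution → 1.224 μm/a
  chloride contribution → 1.424 μm/a
  ⇒ r_corr(copper) = 2.648 μm/a

r_corr = 2.65 μm/a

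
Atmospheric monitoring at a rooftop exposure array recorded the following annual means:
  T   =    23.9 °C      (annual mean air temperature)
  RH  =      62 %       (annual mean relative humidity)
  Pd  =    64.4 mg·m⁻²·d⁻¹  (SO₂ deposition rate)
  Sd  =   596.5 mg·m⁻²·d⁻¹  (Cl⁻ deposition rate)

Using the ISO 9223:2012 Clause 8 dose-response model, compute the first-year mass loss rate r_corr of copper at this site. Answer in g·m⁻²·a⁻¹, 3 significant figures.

r_corr = 17.3 g·m⁻²·a⁻¹

copper: T>10 °C ⇒ hinge -0.080·(23.9−10) = -1.1120
  sulphur-dioxide contribution → 0.1997 μm/a
  chloride contribution → 1.73 μm/a
  total first-year rate 1.93 μm/a
Convert to mass loss: 1.93 μm/a × 8.96 g/cm³ = 17.29 g·m⁻²·a⁻¹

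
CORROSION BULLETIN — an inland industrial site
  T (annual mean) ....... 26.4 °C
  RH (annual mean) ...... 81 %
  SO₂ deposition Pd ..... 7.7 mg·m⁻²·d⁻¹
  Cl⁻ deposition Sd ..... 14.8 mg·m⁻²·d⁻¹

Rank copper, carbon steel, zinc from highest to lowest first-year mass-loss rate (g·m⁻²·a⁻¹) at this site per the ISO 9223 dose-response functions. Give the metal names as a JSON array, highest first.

["carbon steel", "copper", "zinc"]

copper: f(T) = -0.080·(T−10) [T>10 °C] = -1.3120
  Pd branch = 0.0053·Pd^0.26·e^(0.059·RH+f) = 0.2887 μm/a
  Cl⁻ term: 0.01025·14.8^0.27·exp(0.036·81+0.049·26.4) = 1.429
  sum: 0.2887 + 1.429 → r_corr = 1.717 μm/a
  mass loss = 1.717 μm/a × 8.96 g/cm³ = 15.39 g·m⁻²·a⁻¹
carbon steel: temperature factor f = -0.054·(16.4) = -0.8856
  SO₂ term: 1.77·7.7^0.52·exp(0.02·81-0.8856) = 10.66
  Sd branch = 0.102·Sd^0.62·e^(0.033·RH+0.04·T) = 22.58 μm/a
  r_corr = 10.66 + 22.58 = 33.24 μm/a
  mass loss = 33.24 μm/a × 7.85 g/cm³ = 260.9 g·m⁻²·a⁻¹
zinc: f(T) = -0.071·(T−10) [T>10 °C] = -1.1644
  Pd branch = 0.0129·Pd^0.44·e^(0.046·RH+f) = 0.4103 μm/a
  Sd branch = 0.0175·Sd^0.57·e^(0.008·RH+0.085·T) = 1.466 μm/a
  sum: 0.4103 + 1.466 → r_corr = 1.876 μm/a
  mass loss = 1.876 μm/a × 7.14 g/cm³ = 13.4 g·m⁻²·a⁻¹
Ordering by g·m⁻²·a⁻¹: carbon steel (261) > copper (15.4) > zinc (13.4)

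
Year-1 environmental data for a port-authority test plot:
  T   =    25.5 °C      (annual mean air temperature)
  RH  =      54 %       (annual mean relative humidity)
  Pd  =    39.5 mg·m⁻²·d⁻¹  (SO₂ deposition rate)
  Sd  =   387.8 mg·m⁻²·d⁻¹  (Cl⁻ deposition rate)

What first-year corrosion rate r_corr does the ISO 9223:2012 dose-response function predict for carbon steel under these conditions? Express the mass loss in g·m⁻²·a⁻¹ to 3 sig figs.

r_corr = 651 g·m⁻²·a⁻¹

carbon steel: T>10 °C ⇒ hinge -0.054·(25.5−10) = -0.8370
  SO₂ term: 1.77·39.5^0.52·exp(0.02·54-0.8370) = 15.27
  Cl⁻ term: 0.102·387.8^0.62·exp(0.033·54+0.04·25.5) = 67.68
  r_corr = 15.27 + 67.68 = 82.94 μm/a
Convert to mass loss: 82.94 μm/a × 7.85 g/cm³ = 651.1 g·m⁻²·a⁻¹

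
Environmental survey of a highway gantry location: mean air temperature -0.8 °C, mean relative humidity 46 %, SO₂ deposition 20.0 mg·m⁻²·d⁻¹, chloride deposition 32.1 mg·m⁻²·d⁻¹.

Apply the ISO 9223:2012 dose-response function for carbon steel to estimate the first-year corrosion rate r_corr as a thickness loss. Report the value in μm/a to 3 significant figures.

carbon steel: temperature factor f = +0.150·(-10.8) = -1.6200
  SO₂ term: 1.77·20.0^0.52·exp(0.02·46-1.6200) = 4.174
  Cl⁻ term: 0.102·32.1^0.62·exp(0.033·46+0.04·-0.8) = 3.873
  sum: 4.174 + 3.873 → r_corr = 8.046 μm/a

r_corr = 8.05 μm/a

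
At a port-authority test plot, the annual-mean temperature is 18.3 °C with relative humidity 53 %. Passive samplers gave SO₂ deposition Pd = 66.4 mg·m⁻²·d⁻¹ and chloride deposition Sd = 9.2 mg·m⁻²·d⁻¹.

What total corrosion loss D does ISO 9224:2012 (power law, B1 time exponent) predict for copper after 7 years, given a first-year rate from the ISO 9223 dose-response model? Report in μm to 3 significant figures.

D(7) = 1.81 μm

copper: f(T) = -0.080·(T−10) [T>10 °C] = -0.6640
  sulphur-dioxide contribution → 0.1852 μm/a
  chloride contribution → 0.3083 μm/a
  total first-year rate 0.4936 μm/a
Long-term exponent b (ISO 9224 Table 2, B1) = 0.667
  D(7) = 0.4936 × 7^0.667 = 0.4936 × 3.662 = 1.807 μm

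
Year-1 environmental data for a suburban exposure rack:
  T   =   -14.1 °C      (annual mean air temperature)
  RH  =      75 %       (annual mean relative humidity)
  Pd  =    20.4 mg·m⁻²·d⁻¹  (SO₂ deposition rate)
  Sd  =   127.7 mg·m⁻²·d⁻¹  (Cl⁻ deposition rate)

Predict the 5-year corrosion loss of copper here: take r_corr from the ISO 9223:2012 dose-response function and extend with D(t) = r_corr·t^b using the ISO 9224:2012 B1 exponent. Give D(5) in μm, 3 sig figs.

D(5) = 0.964 μm

copper: f(T) = +0.126·(T−10) [T≤10 °C] = -3.0366
  Pd branch = 0.0053·Pd^0.26·e^(0.059·RH+f) = 0.04653 μm/a
  Cl⁻ term: 0.01025·127.7^0.27·exp(0.036·75+0.049·-14.1) = 0.2831
  r_corr = 0.04653 + 0.2831 = 0.3296 μm/a
ISO 9224: D(t) = r_corr · t^b with b = 0.667 (copper, B1)
  D(5) = 0.3296 × 5^0.667 = 0.3296 × 2.926 = 0.9644 μm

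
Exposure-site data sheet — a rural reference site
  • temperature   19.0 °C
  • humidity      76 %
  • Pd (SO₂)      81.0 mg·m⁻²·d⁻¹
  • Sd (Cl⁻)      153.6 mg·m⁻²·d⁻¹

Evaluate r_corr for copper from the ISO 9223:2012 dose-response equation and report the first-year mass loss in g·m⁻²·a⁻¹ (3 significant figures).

r_corr = 20.4 g·m⁻²·a⁻¹

copper: temperature factor f = -0.080·(9.0) = -0.7200
  sulphur-dioxide contribution → 0.7164 μm/a
  chloride contribution → 1.562 μm/a
  total first-year rate 2.278 μm/a
Convert to mass loss: 2.278 μm/a × 8.96 g/cm³ = 20.41 g·m⁻²·a⁻¹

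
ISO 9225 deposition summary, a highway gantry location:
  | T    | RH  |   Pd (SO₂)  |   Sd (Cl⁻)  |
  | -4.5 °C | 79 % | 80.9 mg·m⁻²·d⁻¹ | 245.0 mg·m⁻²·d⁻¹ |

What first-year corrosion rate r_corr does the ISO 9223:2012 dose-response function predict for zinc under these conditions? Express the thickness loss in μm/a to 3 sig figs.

r_corr = 2.46 μm/a

zinc: T≤10 °C ⇒ hinge +0.038·(-4.5−10) = -0.5510
  sulphur-dioxide contribution → 1.945 μm/a
  chloride contribution → 0.5167 μm/a
  ⇒ r_corr(zinc) = 2.462 μm/a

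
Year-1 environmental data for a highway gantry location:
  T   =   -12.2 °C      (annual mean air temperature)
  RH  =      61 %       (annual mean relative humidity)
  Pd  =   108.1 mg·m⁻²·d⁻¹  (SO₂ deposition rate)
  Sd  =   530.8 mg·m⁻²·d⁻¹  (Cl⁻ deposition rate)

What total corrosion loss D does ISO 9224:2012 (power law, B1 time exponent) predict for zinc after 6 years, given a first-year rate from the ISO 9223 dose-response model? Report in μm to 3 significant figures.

zinc: f(T) = +0.038·(T−10) [T≤10 °C] = -0.8436
  Pd branch = 0.0129·Pd^0.44·e^(0.046·RH+f) = 0.7207 μm/a
  Cl⁻ term: 0.0175·530.8^0.57·exp(0.008·61+0.085·-12.2) = 0.3613
  r_corr = 0.7207 + 0.3613 = 1.082 μm/a
Long-term exponent b (ISO 9224 Table 2, B1) = 0.813
  D(6) = 1.082 × 6^0.813 = 1.082 × 4.292 = 4.643 μm

D(6) = 4.64 μm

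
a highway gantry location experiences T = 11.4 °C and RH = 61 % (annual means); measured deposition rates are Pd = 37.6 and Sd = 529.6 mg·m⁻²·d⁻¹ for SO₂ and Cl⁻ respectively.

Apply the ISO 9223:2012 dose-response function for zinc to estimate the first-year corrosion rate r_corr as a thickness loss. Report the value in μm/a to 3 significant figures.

r_corr = 3.64 μm/a

zinc: T>10 °C ⇒ hinge -0.071·(11.4−10) = -0.0994
  Pd branch = 0.0129·Pd^0.44·e^(0.046·RH+f) = 0.9531 μm/a
  Cl⁻ term: 0.0175·529.6^0.57·exp(0.008·61+0.085·11.4) = 2.682
  sum: 0.9531 + 2.682 → r_corr = 3.635 μm/a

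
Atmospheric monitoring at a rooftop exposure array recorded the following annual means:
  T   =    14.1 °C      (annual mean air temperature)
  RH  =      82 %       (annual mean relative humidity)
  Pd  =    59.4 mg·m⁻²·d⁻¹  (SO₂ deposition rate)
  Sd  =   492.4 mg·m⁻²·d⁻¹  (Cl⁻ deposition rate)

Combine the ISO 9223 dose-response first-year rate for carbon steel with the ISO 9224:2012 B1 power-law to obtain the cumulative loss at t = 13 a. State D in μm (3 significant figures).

carbon steel: temperature factor f = -0.054·(4.1) = -0.2214
  Pd branch = 1.77·Pd^0.52·e^(0.02·RH+f) = 61.16 μm/a
  Sd branch = 0.102·Sd^0.62·e^(0.033·RH+0.04·T) = 125.3 μm/a
  sum: 61.16 + 125.3 → r_corr = 186.5 μm/a
ISO 9224: D(t) = r_corr · t^b with b = 0.523 (carbon steel, B1)
  D(13) = 186.5 × 13^0.523 = 186.5 × 3.825 = 713.2 μm

D(13) = 713 μm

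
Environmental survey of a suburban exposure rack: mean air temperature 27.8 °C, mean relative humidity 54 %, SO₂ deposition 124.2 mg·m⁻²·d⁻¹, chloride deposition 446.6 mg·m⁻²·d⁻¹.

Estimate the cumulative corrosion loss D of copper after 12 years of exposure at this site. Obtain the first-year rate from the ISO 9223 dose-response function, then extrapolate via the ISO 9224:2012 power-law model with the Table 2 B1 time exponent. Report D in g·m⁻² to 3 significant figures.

copper: T>10 °C ⇒ hinge -0.080·(27.8−10) = -1.4240
  SO₂ term: 0.0053·124.2^0.26·exp(0.059·54-1.4240) = 0.1081
  Sd branch = 0.01025·Sd^0.27·e^(0.036·RH+0.049·T) = 1.452 μm/a
  r_corr = 0.1081 + 1.452 = 1.56 μm/a
ISO 9224: D(t) = r_corr · t^b with b = 0.667 (copper, B1)
  D(12) = 1.56 × 12^0.667 = 1.56 × 5.246 = 8.186 μm
  Mass loss = 8.186 μm × 8.96 g/cm³ = 73.35 g·m⁻²

D(12) = 73.3 g·m⁻²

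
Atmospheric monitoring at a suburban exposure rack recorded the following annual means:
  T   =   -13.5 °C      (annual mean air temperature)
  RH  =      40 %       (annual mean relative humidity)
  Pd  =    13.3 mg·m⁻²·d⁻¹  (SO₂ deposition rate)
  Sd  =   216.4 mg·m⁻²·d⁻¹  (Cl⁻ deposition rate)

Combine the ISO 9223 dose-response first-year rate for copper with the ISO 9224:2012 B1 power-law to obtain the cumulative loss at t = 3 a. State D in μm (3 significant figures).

D(3) = 0.210 μm

copper: f(T) = +0.126·(T−10) [T≤10 °C] = -2.9610
  SO₂ term: 0.0053·13.3^0.26·exp(0.059·40-2.9610) = 0.005695
  Sd branch = 0.01025·Sd^0.27·e^(0.036·RH+0.049·T) = 0.09535 μm/a
  r_corr = 0.005695 + 0.09535 = 0.101 μm/a
ISO 9224: D(t) = r_corr · t^b with b = 0.667 (copper, B1)
  D(3) = 0.101 × 3^0.667 = 0.101 × 2.081 = 0.2103 μm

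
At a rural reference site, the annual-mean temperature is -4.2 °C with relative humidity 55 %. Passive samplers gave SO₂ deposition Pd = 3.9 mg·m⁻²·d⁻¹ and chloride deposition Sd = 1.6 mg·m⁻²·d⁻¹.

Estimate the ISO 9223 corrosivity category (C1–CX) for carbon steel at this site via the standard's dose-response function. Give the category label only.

C2

carbon steel: f(T) = +0.150·(T−10) [T≤10 °C] = -2.1300
  Pd branch = 1.77·Pd^0.52·e^(0.02·RH+f) = 1.282 μm/a
  Cl⁻ term: 0.102·1.6^0.62·exp(0.033·55+0.04·-4.2) = 0.7087
  sum: 1.282 + 0.7087 → r_corr = 1.991 μm/a
Category bounds: 1.3…25 μm/a bracket r_corr ⇒ C2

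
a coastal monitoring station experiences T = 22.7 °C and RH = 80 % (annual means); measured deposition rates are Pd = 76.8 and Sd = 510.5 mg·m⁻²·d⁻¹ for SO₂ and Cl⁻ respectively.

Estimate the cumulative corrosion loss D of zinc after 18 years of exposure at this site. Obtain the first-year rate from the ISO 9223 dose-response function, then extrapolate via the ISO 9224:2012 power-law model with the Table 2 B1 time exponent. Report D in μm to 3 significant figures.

zinc: temperature factor f = -0.071·(12.7) = -0.9017
  Pd branch = 0.0129·Pd^0.44·e^(0.046·RH+f) = 1.402 μm/a
  Sd branch = 0.0175·Sd^0.57·e^(0.008·RH+0.085·T) = 7.989 μm/a
  sum: 1.402 + 7.989 → r_corr = 9.391 μm/a
ISO 9224: D(t) = r_corr · t^b with b = 0.813 (zinc, B1)
  D(18) = 9.391 × 18^0.813 = 9.391 × 10.48 = 98.46 μm

D(18) = 98.5 μm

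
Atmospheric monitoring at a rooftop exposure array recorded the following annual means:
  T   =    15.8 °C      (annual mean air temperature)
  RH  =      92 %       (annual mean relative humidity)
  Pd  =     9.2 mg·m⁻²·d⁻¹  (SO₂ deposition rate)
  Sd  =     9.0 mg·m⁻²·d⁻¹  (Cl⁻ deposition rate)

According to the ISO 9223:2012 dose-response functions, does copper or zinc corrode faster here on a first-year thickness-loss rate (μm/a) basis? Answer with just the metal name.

copper

copper: temperature factor f = -0.080·(5.8) = -0.4640
  sulphur-dioxide contribution → 1.351 μm/a
  chloride contribution → 1.104 μm/a
  ⇒ r_corr(copper) = 2.455 μm/a
zinc: T>10 °C ⇒ hinge -0.071·(15.8−10) = -0.4118
  sulphur-dioxide contribution → 1.562 μm/a
  chloride contribution → 0.4896 μm/a
  ⇒ r_corr(zinc) = 2.052 μm/a
Ordering by μm/a: copper (2.46) > zinc (2.05)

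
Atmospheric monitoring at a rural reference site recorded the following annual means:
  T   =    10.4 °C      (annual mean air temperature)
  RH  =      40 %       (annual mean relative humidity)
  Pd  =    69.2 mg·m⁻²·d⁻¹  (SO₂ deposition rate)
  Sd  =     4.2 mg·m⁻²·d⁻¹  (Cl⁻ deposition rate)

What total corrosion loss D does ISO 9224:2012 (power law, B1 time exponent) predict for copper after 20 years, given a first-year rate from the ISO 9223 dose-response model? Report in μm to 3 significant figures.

D(20) = 1.99 μm

copper: temperature factor f = -0.080·(0.4) = -0.0320
  Pd branch = 0.0053·Pd^0.26·e^(0.059·RH+f) = 0.1636 μm/a
  Cl⁻ term: 0.01025·4.2^0.27·exp(0.036·40+0.049·10.4) = 0.1061
  sum: 0.1636 + 0.1061 → r_corr = 0.2697 μm/a
Power-law: D(20) = r_corr · 20^0.667
  D(20) = 0.2697 × 20^0.667 = 0.2697 × 7.375 = 1.989 μm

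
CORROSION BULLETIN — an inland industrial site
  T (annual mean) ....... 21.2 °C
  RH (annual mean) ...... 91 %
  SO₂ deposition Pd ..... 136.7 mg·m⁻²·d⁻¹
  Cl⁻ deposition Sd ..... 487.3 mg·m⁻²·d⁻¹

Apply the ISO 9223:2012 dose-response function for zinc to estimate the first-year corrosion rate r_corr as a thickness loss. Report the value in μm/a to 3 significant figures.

zinc: f(T) = -0.071·(T−10) [T>10 °C] = -0.7952
  Pd branch = 0.0129·Pd^0.44·e^(0.046·RH+f) = 3.334 μm/a
  Cl⁻ term: 0.0175·487.3^0.57·exp(0.008·91+0.085·21.2) = 7.479
  sum: 3.334 + 7.479 → r_corr = 10.81 μm/a

r_corr = 10.8 μm/a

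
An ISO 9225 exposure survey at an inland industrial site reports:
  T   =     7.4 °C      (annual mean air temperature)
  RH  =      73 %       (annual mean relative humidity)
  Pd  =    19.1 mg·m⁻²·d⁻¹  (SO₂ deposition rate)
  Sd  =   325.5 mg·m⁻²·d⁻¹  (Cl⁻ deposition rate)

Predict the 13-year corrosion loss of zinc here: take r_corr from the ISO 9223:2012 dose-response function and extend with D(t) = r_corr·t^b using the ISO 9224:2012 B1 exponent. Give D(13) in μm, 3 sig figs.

D(13) = 22.7 μm

zinc: T≤10 °C ⇒ hinge +0.038·(7.4−10) = -0.0988
  SO₂ term: 0.0129·19.1^0.44·exp(0.046·73-0.0988) = 1.229
  Sd branch = 0.0175·Sd^0.57·e^(0.008·RH+0.085·T) = 1.592 μm/a
  r_corr = 1.229 + 1.592 = 2.822 μm/a
ISO 9224: D(t) = r_corr · t^b with b = 0.813 (zinc, B1)
  D(13) = 2.822 × 13^0.813 = 2.822 × 8.047 = 22.71 μm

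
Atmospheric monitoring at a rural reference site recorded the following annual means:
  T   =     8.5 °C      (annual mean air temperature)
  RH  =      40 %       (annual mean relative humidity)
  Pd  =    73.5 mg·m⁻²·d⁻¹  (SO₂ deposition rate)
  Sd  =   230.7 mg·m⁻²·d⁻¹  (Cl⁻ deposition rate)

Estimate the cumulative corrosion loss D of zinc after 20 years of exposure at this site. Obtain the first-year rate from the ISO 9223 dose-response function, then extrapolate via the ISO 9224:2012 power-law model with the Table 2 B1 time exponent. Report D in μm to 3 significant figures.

zinc: temperature factor f = +0.038·(-1.5) = -0.0570
  SO₂ term: 0.0129·73.5^0.44·exp(0.046·40-0.0570) = 0.5083
  Sd branch = 0.0175·Sd^0.57·e^(0.008·RH+0.085·T) = 1.103 μm/a
  r_corr = 0.5083 + 1.103 = 1.612 μm/a
Power-law: D(20) = r_corr · 20^0.813
  D(20) = 1.612 × 20^0.813 = 1.612 × 11.42 = 18.41 μm

D(20) = 18.4 μm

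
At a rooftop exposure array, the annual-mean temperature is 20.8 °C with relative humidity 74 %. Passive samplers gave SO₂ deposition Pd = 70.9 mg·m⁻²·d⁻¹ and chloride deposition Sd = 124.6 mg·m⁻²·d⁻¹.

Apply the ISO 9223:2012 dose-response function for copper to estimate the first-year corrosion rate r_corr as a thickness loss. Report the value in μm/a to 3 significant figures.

r_corr = 2.03 μm/a

copper: temperature factor f = -0.080·(10.8) = -0.8640
  Pd branch = 0.0053·Pd^0.26·e^(0.059·RH+f) = 0.5325 μm/a
  Sd branch = 0.01025·Sd^0.27·e^(0.036·RH+0.049·T) = 1.5 μm/a
  sum: 0.5325 + 1.5 → r_corr = 2.033 μm/a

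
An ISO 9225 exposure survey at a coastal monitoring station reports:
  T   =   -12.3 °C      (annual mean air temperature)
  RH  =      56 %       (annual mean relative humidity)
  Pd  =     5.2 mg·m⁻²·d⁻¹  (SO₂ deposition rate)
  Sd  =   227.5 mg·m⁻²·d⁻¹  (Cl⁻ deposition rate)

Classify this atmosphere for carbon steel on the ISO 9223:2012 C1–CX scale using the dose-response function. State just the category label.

C2

carbon steel: f(T) = +0.150·(T−10) [T≤10 °C] = -3.3450
  Pd branch = 1.77·Pd^0.52·e^(0.02·RH+f) = 0.4508 μm/a
  Sd branch = 0.102·Sd^0.62·e^(0.033·RH+0.04·T) = 11.45 μm/a
  sum: 0.4508 + 11.45 → r_corr = 11.9 μm/a
ISO 9223 Table 2 (carbon steel): 1.3 < 11.9 ≤ 25 μm/a ⇒ C2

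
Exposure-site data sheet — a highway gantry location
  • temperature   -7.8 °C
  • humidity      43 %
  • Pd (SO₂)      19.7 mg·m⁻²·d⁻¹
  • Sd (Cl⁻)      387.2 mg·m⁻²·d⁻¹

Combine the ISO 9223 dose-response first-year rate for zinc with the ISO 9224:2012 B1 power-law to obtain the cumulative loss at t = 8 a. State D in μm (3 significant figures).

D(8) = 3.01 μm

zinc: temperature factor f = +0.038·(-17.8) = -0.6764
  Pd branch = 0.0129·Pd^0.44·e^(0.046·RH+f) = 0.176 μm/a
  Cl⁻ term: 0.0175·387.2^0.57·exp(0.008·43+0.085·-7.8) = 0.3799
  r_corr = 0.176 + 0.3799 = 0.5558 μm/a
Long-term exponent b (ISO 9224 Table 2, B1) = 0.813
  D(8) = 0.5558 × 8^0.813 = 0.5558 × 5.423 = 3.014 μm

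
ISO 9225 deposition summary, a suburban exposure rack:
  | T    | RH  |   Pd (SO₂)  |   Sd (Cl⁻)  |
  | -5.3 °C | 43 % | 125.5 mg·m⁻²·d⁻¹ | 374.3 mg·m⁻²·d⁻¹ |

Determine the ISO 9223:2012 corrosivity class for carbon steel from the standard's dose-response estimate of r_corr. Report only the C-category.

C2

carbon steel: T≤10 °C ⇒ hinge +0.150·(-5.3−10) = -2.2950
  SO₂ term: 1.77·125.5^0.52·exp(0.02·43-2.2950) = 5.201
  Cl⁻ term: 0.102·374.3^0.62·exp(0.033·43+0.04·-5.3) = 13.43
  r_corr = 5.201 + 13.43 = 18.63 μm/a
18.6 μm/a falls in (1.3, 25] for carbon steel → category C2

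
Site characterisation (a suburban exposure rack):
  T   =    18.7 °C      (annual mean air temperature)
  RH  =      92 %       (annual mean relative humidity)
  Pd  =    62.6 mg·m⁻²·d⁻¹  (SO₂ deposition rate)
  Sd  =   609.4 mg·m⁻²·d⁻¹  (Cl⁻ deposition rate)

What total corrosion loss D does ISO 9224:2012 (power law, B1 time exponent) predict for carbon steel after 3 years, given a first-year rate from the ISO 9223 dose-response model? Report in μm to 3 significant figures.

carbon steel: temperature factor f = -0.054·(8.7) = -0.4698
  Pd branch = 1.77·Pd^0.52·e^(0.02·RH+f) = 59.88 μm/a
  Cl⁻ term: 0.102·609.4^0.62·exp(0.033·92+0.04·18.7) = 239.1
  r_corr = 59.88 + 239.1 = 299 μm/a
Power-law: D(3) = r_corr · 3^0.523
  D(3) = 299 × 3^0.523 = 299 × 1.776 = 531.1 μm

D(3) = 531 μm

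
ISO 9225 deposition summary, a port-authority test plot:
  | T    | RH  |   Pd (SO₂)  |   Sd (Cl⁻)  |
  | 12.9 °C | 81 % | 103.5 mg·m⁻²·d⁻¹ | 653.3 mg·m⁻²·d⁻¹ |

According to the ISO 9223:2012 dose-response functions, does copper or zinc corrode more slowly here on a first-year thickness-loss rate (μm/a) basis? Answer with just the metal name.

copper

copper: f(T) = -0.080·(T−10) [T>10 °C] = -0.2320
  Pd branch = 0.0053·Pd^0.26·e^(0.059·RH+f) = 1.671 μm/a
  Cl⁻ term: 0.01025·653.3^0.27·exp(0.036·81+0.049·12.9) = 2.05
  r_corr = 1.671 + 2.05 = 3.721 μm/a
zinc: temperature factor f = -0.071·(2.9) = -0.2059
  SO₂ term: 0.0129·103.5^0.44·exp(0.046·81-0.2059) = 3.357
  Sd branch = 0.0175·Sd^0.57·e^(0.008·RH+0.085·T) = 4.03 μm/a
  sum: 3.357 + 4.03 → r_corr = 7.387 μm/a
Ordering by μm/a: zinc (7.39) > copper (3.72)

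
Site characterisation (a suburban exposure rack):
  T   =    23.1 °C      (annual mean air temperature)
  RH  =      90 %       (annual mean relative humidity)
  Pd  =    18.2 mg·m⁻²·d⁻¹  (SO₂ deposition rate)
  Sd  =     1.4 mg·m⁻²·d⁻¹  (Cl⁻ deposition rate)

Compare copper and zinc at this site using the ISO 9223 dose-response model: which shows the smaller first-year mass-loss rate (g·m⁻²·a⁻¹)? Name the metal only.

copper: f(T) = -0.080·(T−10) [T>10 °C] = -1.0480
  sulphur-dioxide contribution → 0.7996 μm/a
  chloride contribution → 0.8889 μm/a
  total first-year rate 1.689 μm/a
  mass loss = 1.689 μm/a × 8.96 g/cm³ = 15.13 g·m⁻²·a⁻¹
zinc: T>10 °C ⇒ hinge -0.071·(23.1−10) = -0.9301
  sulphur-dioxide contribution → 1.146 μm/a
  chloride contribution → 0.3103 μm/a
  ⇒ r_corr(zinc) = 1.456 μm/a
  mass loss = 1.456 μm/a × 7.14 g/cm³ = 10.4 g·m⁻²·a⁻¹
Ordering by g·m⁻²·a⁻¹: copper (15.1) > zinc (10.4)

zinc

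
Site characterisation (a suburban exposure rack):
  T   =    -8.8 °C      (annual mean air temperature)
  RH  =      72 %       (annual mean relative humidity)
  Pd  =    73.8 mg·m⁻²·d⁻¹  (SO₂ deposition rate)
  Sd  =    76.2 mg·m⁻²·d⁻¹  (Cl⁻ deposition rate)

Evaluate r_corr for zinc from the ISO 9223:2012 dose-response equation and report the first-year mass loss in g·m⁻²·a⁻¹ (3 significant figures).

r_corr = 9.45 g·m⁻²·a⁻¹

zinc: temperature factor f = +0.038·(-18.8) = -0.7144
  SO₂ term: 0.0129·73.8^0.44·exp(0.046·72-0.7144) = 1.15
  Sd branch = 0.0175·Sd^0.57·e^(0.008·RH+0.085·T) = 0.1742 μm/a
  r_corr = 1.15 + 0.1742 = 1.324 μm/a
Convert to mass loss: 1.324 μm/a × 7.14 g/cm³ = 9.454 g·m⁻²·a⁻¹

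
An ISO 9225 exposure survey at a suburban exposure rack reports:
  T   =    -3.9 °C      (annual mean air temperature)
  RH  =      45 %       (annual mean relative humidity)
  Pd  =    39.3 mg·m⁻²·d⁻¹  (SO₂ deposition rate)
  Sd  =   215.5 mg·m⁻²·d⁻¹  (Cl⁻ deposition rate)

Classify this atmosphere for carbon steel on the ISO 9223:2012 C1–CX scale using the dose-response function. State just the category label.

carbon steel: f(T) = +0.150·(T−10) [T≤10 °C] = -2.0850
  SO₂ term: 1.77·39.3^0.52·exp(0.02·45-2.0850) = 3.651
  Sd branch = 0.102·Sd^0.62·e^(0.033·RH+0.04·T) = 10.78 μm/a
  r_corr = 3.651 + 10.78 = 14.43 μm/a
14.4 μm/a falls in (1.3, 25] for carbon steel → category C2

C2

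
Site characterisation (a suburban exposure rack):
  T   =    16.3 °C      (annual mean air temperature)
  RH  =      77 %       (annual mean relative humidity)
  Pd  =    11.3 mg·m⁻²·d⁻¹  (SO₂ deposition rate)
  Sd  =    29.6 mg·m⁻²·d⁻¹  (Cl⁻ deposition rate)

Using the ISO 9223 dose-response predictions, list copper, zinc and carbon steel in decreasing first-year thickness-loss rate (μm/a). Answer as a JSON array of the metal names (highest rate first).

copper: T>10 °C ⇒ hinge -0.080·(16.3−10) = -0.5040
  Pd branch = 0.0053·Pd^0.26·e^(0.059·RH+f) = 0.5652 μm/a
  Cl⁻ term: 0.01025·29.6^0.27·exp(0.036·77+0.049·16.3) = 0.9093
  sum: 0.5652 + 0.9093 → r_corr = 1.474 μm/a
zinc: temperature factor f = -0.071·(6.3) = -0.4473
  Pd branch = 0.0129·Pd^0.44·e^(0.046·RH+f) = 0.8279 μm/a
  Cl⁻ term: 0.0175·29.6^0.57·exp(0.008·77+0.085·16.3) = 0.8931
  sum: 0.8279 + 0.8931 → r_corr = 1.721 μm/a
carbon steel: f(T) = -0.054·(T−10) [T>10 °C] = -0.3402
  Pd branch = 1.77·Pd^0.52·e^(0.02·RH+f) = 20.73 μm/a
  Cl⁻ term: 0.102·29.6^0.62·exp(0.033·77+0.04·16.3) = 20.3
  r_corr = 20.73 + 20.3 = 41.03 μm/a
Ordering by μm/a: carbon steel (41) > zinc (1.72) > copper (1.47)

["carbon steel", "zinc", "copper"]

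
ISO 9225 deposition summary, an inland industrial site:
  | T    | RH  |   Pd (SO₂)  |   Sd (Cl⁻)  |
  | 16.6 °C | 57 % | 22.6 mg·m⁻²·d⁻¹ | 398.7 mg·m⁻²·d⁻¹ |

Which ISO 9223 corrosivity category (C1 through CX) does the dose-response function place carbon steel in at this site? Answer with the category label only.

carbon steel: T>10 °C ⇒ hinge -0.054·(16.6−10) = -0.3564
  sulphur-dioxide contribution → 19.61 μm/a
  chloride contribution → 53.25 μm/a
  total first-year rate 72.85 μm/a
72.9 μm/a falls in (50, 80] for carbon steel → category C4

C4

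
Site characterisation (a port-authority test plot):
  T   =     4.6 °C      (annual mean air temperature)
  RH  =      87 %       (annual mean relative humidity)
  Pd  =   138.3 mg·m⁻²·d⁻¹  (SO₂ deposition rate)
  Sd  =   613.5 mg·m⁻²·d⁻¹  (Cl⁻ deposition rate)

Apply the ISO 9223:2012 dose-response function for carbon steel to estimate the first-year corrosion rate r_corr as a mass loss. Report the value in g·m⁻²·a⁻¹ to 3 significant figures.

carbon steel: f(T) = +0.150·(T−10) [T≤10 °C] = -0.8100
  SO₂ term: 1.77·138.3^0.52·exp(0.02·87-0.8100) = 58.22
  Sd branch = 0.102·Sd^0.62·e^(0.033·RH+0.04·T) = 115.8 μm/a
  sum: 58.22 + 115.8 → r_corr = 174.1 μm/a
Convert to mass loss: 174.1 μm/a × 7.85 g/cm³ = 1366 g·m⁻²·a⁻¹

r_corr = 1.37e+03 g·m⁻²·a⁻¹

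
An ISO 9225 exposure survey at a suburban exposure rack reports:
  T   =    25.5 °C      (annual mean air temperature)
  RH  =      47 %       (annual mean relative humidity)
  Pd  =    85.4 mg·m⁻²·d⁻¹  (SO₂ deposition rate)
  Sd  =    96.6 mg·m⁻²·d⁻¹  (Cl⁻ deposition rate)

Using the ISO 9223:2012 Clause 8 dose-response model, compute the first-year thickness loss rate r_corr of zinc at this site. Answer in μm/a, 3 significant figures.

r_corr = 3.28 μm/a

zinc: temperature factor f = -0.071·(15.5) = -1.1005
  sulphur-dioxide contribution → 0.2639 μm/a
  chloride contribution → 3.014 μm/a
  total first-year rate 3.278 μm/a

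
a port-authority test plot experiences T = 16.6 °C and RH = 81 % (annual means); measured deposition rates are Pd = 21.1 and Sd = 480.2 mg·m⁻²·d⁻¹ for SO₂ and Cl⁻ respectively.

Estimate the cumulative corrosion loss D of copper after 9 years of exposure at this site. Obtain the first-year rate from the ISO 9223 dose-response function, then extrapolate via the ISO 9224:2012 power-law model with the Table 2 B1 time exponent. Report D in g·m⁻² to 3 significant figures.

copper: T>10 °C ⇒ hinge -0.080·(16.6−10) = -0.5280
  Pd branch = 0.0053·Pd^0.26·e^(0.059·RH+f) = 0.8218 μm/a
  Cl⁻ term: 0.01025·480.2^0.27·exp(0.036·81+0.049·16.6) = 2.261
  r_corr = 0.8218 + 2.261 = 3.083 μm/a
Long-term exponent b (ISO 9224 Table 2, B1) = 0.667
  D(9) = 3.083 × 9^0.667 = 3.083 × 4.33 = 13.35 μm
  Mass loss = 13.35 μm × 8.96 g/cm³ = 119.6 g·m⁻²

D(9) = 120 g·m⁻²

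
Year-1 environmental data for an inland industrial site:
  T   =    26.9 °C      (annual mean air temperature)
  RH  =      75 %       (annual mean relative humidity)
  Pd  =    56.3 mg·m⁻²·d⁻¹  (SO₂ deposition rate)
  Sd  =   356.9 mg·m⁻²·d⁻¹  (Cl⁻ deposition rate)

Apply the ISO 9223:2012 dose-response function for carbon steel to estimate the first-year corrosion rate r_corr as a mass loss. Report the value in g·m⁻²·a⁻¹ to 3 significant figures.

carbon steel: T>10 °C ⇒ hinge -0.054·(26.9−10) = -0.9126
  sulphur-dioxide contribution → 25.9 μm/a
  chloride contribution → 135.9 μm/a
  total first-year rate 161.8 μm/a
Convert to mass loss: 161.8 μm/a × 7.85 g/cm³ = 1270 g·m⁻²·a⁻¹

r_corr = 1.27e+03 g·m⁻²·a⁻¹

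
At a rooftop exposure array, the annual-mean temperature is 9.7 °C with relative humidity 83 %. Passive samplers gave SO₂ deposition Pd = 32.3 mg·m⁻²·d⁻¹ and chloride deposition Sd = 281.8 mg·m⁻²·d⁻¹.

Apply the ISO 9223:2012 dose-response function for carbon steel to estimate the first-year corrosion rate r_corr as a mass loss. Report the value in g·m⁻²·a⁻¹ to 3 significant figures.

carbon steel: temperature factor f = +0.150·(-0.3) = -0.0450
  SO₂ term: 1.77·32.3^0.52·exp(0.02·83-0.0450) = 54.22
  Cl⁻ term: 0.102·281.8^0.62·exp(0.033·83+0.04·9.7) = 76.84
  r_corr = 54.22 + 76.84 = 131.1 μm/a
Convert to mass loss: 131.1 μm/a × 7.85 g/cm³ = 1029 g·m⁻²·a⁻¹

r_corr = 1.03e+03 g·m⁻²·a⁻¹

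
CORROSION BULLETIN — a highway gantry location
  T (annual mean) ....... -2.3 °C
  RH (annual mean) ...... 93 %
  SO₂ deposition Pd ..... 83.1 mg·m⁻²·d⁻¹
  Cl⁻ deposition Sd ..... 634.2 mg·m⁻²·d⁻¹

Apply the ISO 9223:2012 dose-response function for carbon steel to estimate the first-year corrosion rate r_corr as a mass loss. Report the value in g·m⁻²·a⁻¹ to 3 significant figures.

r_corr = 999 g·m⁻²·a⁻¹

carbon steel: f(T) = +0.150·(T−10) [T≤10 °C] = -1.8450
  sulphur-dioxide contribution → 17.89 μm/a
  chloride contribution → 109.4 μm/a
  total first-year rate 127.3 μm/a
Convert to mass loss: 127.3 μm/a × 7.85 g/cm³ = 999 g·m⁻²·a⁻¹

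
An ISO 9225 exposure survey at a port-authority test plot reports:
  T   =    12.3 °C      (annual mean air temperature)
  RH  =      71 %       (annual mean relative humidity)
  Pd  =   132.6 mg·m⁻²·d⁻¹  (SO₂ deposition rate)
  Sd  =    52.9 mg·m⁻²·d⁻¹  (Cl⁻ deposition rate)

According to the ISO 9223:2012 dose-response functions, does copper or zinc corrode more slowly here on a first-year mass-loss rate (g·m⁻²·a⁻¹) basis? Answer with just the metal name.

copper: T>10 °C ⇒ hinge -0.080·(12.3−10) = -0.1840
  sulphur-dioxide contribution → 1.036 μm/a
  chloride contribution → 0.7045 μm/a
  total first-year rate 1.741 μm/a
  mass loss = 1.741 μm/a × 8.96 g/cm³ = 15.6 g·m⁻²·a⁻¹
zinc: temperature factor f = -0.071·(2.3) = -0.1633
  sulphur-dioxide contribution → 2.466 μm/a
  chloride contribution → 0.8436 μm/a
  total first-year rate 3.31 μm/a
  mass loss = 3.31 μm/a × 7.14 g/cm³ = 23.63 g·m⁻²·a⁻¹
Ordering by g·m⁻²·a⁻¹: zinc (23.6) > copper (15.6)

copper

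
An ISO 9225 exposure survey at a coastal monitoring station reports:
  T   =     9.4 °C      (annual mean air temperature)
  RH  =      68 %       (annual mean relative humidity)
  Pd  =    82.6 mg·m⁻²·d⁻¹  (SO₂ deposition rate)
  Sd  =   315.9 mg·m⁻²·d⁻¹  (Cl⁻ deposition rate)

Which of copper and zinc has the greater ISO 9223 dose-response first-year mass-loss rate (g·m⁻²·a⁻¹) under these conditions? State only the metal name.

zinc

copper: f(T) = +0.126·(T−10) [T≤10 °C] = -0.0756
  Pd branch = 0.0053·Pd^0.26·e^(0.059·RH+f) = 0.8556 μm/a
  Cl⁻ term: 0.01025·315.9^0.27·exp(0.036·68+0.049·9.4) = 0.8888
  r_corr = 0.8556 + 0.8888 = 1.744 μm/a
  mass loss = 1.744 μm/a × 8.96 g/cm³ = 15.63 g·m⁻²·a⁻¹
zinc: T≤10 °C ⇒ hinge +0.038·(9.4−10) = -0.0228
  Pd branch = 0.0129·Pd^0.44·e^(0.046·RH+f) = 2.007 μm/a
  Cl⁻ term: 0.0175·315.9^0.57·exp(0.008·68+0.085·9.4) = 1.783
  r_corr = 2.007 + 1.783 = 3.79 μm/a
  mass loss = 3.79 μm/a × 7.14 g/cm³ = 27.06 g·m⁻²·a⁻¹
Ordering by g·m⁻²·a⁻¹: zinc (27.1) > copper (15.6)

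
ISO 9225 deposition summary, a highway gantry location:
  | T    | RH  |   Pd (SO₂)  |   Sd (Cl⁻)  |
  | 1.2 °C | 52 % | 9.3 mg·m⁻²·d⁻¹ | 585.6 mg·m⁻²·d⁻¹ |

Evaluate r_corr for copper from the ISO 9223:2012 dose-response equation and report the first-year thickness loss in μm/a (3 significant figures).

r_corr = 0.462 μm/a

copper: f(T) = +0.126·(T−10) [T≤10 °C] = -1.1088
  SO₂ term: 0.0053·9.3^0.26·exp(0.059·52-1.1088) = 0.06714
  Cl⁻ term: 0.01025·585.6^0.27·exp(0.036·52+0.049·1.2) = 0.3949
  r_corr = 0.06714 + 0.3949 = 0.4621 μm/a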